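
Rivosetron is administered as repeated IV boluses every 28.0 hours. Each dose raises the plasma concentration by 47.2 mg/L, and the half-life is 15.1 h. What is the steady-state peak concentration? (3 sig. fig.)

k = ln 2 / 15.1 = 0.04590 h⁻¹
Fraction remaining after one interval: e^(−kτ) = e^(−0.04590 × 28.0) = 0.2766
R = 1 / (1 − 0.2766) = 1.382
Css,max = 47.2 × 1.382 ≈ 65.2 mg/L

65.2 mg/L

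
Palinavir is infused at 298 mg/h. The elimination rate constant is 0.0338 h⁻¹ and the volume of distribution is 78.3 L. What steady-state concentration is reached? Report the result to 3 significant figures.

113 µg/mL

CL = k · V = 0.0338 × 78.3 = 2.647 L/h
Css = rate / CL = 298 / 2.647 ≈ 113 µg/mL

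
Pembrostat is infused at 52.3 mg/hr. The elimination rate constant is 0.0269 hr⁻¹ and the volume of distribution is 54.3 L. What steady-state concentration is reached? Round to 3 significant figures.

CL = k · V = 0.0269 × 54.3 = 1.461 L/hr
Css = rate / CL = 52.3 / 1.461 ≈ 35.8 µg/mL

35.8 µg/mL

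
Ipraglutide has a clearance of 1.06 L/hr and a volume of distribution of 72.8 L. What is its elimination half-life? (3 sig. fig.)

47.6 hours

k = CL / V = 1.06 / 72.8 = 0.01456 hr⁻¹
t½ = ln 2 / k = ln 2 / 0.01456 ≈ 47.6 hours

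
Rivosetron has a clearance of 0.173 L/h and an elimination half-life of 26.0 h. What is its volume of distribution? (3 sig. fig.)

6.49 L

k = ln 2 / t½ = ln 2 / 26.0 = 0.02666 h⁻¹
V = CL / k = 0.173 / 0.02666 ≈ 6.49 L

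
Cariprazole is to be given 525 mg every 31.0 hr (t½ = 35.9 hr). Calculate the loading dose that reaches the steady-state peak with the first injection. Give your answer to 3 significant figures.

1170 mg

k = ln 2 / 35.9 = 0.01931 hr⁻¹
Accumulation ratio R = 1 / (1 − e^(−kτ)) = 1 / (1 − e^(−0.01931×31.0)) = 1 / (1 − 0.5496) = 2.220
Loading dose = maintenance dose × R = 525 × 2.220 ≈ 1170 mg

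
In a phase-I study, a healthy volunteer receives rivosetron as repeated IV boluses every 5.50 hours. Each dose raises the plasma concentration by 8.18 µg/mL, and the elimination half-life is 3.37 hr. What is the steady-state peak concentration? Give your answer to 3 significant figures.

k = ln 2 / 3.37 = 0.2057 hr⁻¹
Fraction remaining after one interval: e^(−kτ) = e^(−0.2057 × 5.50) = 0.3226
R = 1 / (1 − 0.3226) = 1.476
Css,max = 8.18 × 1.476 ≈ 12.1 µg/mL

12.1 µg/mL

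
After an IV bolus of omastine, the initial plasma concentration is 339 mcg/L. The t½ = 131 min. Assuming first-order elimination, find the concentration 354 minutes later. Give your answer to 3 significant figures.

k = ln 2 / 131 = 0.005291 min⁻¹
C(t) = C₀ e^(−kt) = 339 × e^(−0.005291 × 354) = 339 × e^(−1.873) = 339 × 0.1536 ≈ 52.1 mcg/L

52.1 mcg/L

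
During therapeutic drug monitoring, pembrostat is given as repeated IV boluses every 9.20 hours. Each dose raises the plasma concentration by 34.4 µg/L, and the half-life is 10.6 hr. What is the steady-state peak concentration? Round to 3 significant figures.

k = ln 2 / 10.6 = 0.06539 hr⁻¹
Fraction remaining after one interval: e^(−kτ) = e^(−0.06539 × 9.20) = 0.5479
R = 1 / (1 − 0.5479) = 2.212
Css,max = 34.4 × 2.212 ≈ 76.1 µg/L

76.1 µg/L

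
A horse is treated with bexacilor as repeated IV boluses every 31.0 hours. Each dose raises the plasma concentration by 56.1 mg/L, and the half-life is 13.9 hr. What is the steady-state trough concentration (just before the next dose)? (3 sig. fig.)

k = ln 2 / 13.9 = 0.04987 hr⁻¹
Fraction remaining after one interval: e^(−kτ) = e^(−0.04987 × 31.0) = 0.2131
R = 1 / (1 − 0.2131) = 1.271
Css,max = 56.1 × 1.271 = 71.29 mg/L
Css,min = Css,max × e^(−kτ) = 71.29 × 0.2131 ≈ 15.2 mg/L

15.2 mg/L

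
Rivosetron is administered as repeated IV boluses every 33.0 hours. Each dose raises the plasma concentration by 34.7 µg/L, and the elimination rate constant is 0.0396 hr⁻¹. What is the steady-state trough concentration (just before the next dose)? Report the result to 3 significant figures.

Fraction remaining after one interval: e^(−kτ) = e^(−0.03960 × 33.0) = 0.2707
R = 1 / (1 − 0.2707) = 1.371
Css,max = 34.7 × 1.371 = 47.58 µg/L
Css,min = Css,max × e^(−kτ) = 47.58 × 0.2707 ≈ 12.9 µg/L

12.9 µg/L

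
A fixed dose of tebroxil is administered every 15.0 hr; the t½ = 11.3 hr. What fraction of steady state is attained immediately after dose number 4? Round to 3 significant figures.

0.975

k = ln 2 / 11.3 = 0.06134 hr⁻¹
f_n = 1 − e^(−nkτ) = 1 − e^(−4 × 0.06134 × 15.0) = 1 − e^(−3.680) = 1 − 0.02521 ≈ 0.975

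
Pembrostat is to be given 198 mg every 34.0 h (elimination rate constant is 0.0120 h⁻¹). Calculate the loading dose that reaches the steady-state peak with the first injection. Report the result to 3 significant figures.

591 mg

Accumulation ratio R = 1 / (1 − e^(−kτ)) = 1 / (1 − e^(−0.01200×34.0)) = 1 / (1 − 0.6650) = 2.985
Loading dose = maintenance dose × R = 198 × 2.985 ≈ 591 mg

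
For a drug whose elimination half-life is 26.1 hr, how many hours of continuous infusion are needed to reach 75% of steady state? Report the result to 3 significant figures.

k = ln 2 / 26.1 = 0.02656 hr⁻¹
f = 1 − e^(−kt)  ⇒  t = −ln(1 − f) / k
t = −ln(1 − 0.75) / 0.02656 = 1.386 / 0.02656 ≈ 52.2 hours

52.2 hours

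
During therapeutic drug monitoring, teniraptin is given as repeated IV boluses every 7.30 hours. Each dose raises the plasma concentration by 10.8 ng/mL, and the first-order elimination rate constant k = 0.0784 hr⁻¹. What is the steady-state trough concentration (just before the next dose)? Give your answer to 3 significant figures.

14.0 ng/mL

Fraction remaining after one interval: e^(−kτ) = e^(−0.07840 × 7.30) = 0.5642
R = 1 / (1 − 0.5642) = 2.295
Css,max = 10.8 × 2.295 = 24.78 ng/mL
Css,min = Css,max × e^(−kτ) = 24.78 × 0.5642 ≈ 14.0 ng/mL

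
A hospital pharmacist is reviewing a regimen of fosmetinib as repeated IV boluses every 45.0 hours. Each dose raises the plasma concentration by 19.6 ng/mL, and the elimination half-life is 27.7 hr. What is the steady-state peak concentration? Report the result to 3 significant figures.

k = ln 2 / 27.7 = 0.02502 hr⁻¹
Fraction remaining after one interval: e^(−kτ) = e^(−0.02502 × 45.0) = 0.3243
R = 1 / (1 − 0.3243) = 1.480
Css,max = 19.6 × 1.480 ≈ 29.0 ng/mL

29.0 ng/mL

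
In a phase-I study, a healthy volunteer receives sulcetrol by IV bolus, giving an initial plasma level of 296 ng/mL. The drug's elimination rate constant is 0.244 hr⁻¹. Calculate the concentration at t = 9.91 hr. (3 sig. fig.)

26.4 ng/mL

C(t) = C₀ e^(−kt) = 296 × e^(−0.2440 × 9.91) = 296 × e^(−2.418) = 296 × 0.08910 ≈ 26.4 ng/mL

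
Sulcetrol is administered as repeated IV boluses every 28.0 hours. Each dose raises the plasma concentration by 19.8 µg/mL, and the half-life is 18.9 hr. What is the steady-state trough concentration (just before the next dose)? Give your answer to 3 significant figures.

11.0 µg/mL

k = ln 2 / 18.9 = 0.03667 hr⁻¹
Fraction remaining after one interval: e^(−kτ) = e^(−0.03667 × 28.0) = 0.3581
R = 1 / (1 − 0.3581) = 1.558
Css,max = 19.8 × 1.558 = 30.85 µg/mL
Css,min = Css,max × e^(−kτ) = 30.85 × 0.3581 ≈ 11.0 µg/mL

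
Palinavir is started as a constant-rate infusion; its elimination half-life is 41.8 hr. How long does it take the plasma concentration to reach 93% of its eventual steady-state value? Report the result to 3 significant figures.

160 hours

k = ln 2 / 41.8 = 0.01658 hr⁻¹
f = 1 − e^(−kt)  ⇒  t = −ln(1 − f) / k
t = −ln(1 − 0.93) / 0.01658 = 2.659 / 0.01658 ≈ 160 hours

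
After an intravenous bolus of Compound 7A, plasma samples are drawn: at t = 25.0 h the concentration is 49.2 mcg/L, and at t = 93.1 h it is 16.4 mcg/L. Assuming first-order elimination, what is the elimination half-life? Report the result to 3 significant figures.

43.0 hours

k = ln(C₁/C₂) / (t₂ − t₁) = ln(49.2/16.4) / (93.1 − 25.0)
  = 1.099 / 68.10 = 0.01613 h⁻¹
t½ = ln 2 / k = ln 2 / 0.01613 ≈ 43.0 hours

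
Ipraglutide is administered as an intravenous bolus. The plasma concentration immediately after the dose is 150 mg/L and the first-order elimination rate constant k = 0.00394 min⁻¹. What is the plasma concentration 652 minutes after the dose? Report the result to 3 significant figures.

11.5 mg/L

C(t) = C₀ e^(−kt) = 150 × e^(−0.003940 × 652) = 150 × e^(−2.569) = 150 × 0.07662 ≈ 11.5 mg/L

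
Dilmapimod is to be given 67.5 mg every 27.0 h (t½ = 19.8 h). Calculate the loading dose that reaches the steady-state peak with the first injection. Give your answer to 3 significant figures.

110 mg

k = ln 2 / 19.8 = 0.03501 h⁻¹
Accumulation ratio R = 1 / (1 − e^(−kτ)) = 1 / (1 − e^(−0.03501×27.0)) = 1 / (1 − 0.3886) = 1.636
Loading dose = maintenance dose × R = 67.5 × 1.636 ≈ 110 mg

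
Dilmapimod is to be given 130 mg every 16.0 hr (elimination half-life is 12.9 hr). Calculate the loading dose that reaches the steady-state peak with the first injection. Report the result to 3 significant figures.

225 mg

k = ln 2 / 12.9 = 0.05373 hr⁻¹
Accumulation ratio R = 1 / (1 − e^(−kτ)) = 1 / (1 − e^(−0.05373×16.0)) = 1 / (1 − 0.4233) = 1.734
Loading dose = maintenance dose × R = 130 × 1.734 ≈ 225 mg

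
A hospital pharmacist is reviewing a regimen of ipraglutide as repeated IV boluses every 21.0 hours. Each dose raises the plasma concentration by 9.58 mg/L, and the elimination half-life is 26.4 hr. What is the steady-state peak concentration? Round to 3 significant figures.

k = ln 2 / 26.4 = 0.02626 hr⁻¹
Fraction remaining after one interval: e^(−kτ) = e^(−0.02626 × 21.0) = 0.5762
R = 1 / (1 − 0.5762) = 2.359
Css,max = 9.58 × 2.359 ≈ 22.6 mg/L

22.6 mg/L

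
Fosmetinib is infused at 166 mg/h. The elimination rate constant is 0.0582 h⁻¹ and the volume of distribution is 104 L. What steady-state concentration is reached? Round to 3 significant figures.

CL = k · V = 0.0582 × 104 = 6.053 L/h
Css = rate / CL = 166 / 6.053 ≈ 27.4 mg/L

27.4 mg/L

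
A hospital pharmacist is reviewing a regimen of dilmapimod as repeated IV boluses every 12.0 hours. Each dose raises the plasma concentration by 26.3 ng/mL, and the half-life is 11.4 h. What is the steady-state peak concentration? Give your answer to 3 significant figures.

50.8 ng/mL

k = ln 2 / 11.4 = 0.06080 h⁻¹
Fraction remaining after one interval: e^(−kτ) = e^(−0.06080 × 12.0) = 0.4821
R = 1 / (1 − 0.4821) = 1.931
Css,max = 26.3 × 1.931 ≈ 50.8 ng/mL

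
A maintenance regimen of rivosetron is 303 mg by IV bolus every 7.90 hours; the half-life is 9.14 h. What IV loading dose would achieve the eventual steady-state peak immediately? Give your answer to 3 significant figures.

672 mg

k = ln 2 / 9.14 = 0.07584 h⁻¹
Accumulation ratio R = 1 / (1 − e^(−kτ)) = 1 / (1 − e^(−0.07584×7.90)) = 1 / (1 − 0.5493) = 2.219
Loading dose = maintenance dose × R = 303 × 2.219 ≈ 672 mg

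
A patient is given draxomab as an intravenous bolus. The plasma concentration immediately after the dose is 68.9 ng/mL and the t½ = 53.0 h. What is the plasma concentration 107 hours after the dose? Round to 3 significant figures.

17.0 ng/mL

k = ln 2 / 53.0 = 0.01308 h⁻¹
107 h is 2.019 half-lives, so C = 68.9 × (1/2)^2.019 = 68.9 × 0.2468 ≈ 17.0 ng/mL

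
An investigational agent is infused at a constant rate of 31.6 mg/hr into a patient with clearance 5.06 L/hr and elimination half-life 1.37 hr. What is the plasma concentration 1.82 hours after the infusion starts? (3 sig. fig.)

3.76 µg/mL

Css = rate / CL = 31.6 / 5.06 = 6.245 µg/mL
k = ln 2 / 1.37 = 0.5059 hr⁻¹
C(t) = Css (1 − e^(−kt)) = 6.245 × (1 − e^(−0.9208)) = 6.245 × 0.6018 ≈ 3.76 µg/mL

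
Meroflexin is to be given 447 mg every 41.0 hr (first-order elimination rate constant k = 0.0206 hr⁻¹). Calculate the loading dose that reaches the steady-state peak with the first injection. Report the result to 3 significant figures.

Accumulation ratio R = 1 / (1 − e^(−kτ)) = 1 / (1 − e^(−0.02060×41.0)) = 1 / (1 − 0.4297) = 1.754
Loading dose = maintenance dose × R = 447 × 1.754 ≈ 784 mg

784 mg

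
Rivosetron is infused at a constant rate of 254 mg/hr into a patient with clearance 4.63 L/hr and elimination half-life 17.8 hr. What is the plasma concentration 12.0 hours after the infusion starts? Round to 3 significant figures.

Css = rate / CL = 254 / 4.63 = 54.86 mg/L
k = ln 2 / 17.8 = 0.03894 hr⁻¹
C(t) = Css (1 − e^(−kt)) = 54.86 × (1 − e^(−0.4673)) = 54.86 × 0.3733 ≈ 20.5 mg/L

20.5 mg/L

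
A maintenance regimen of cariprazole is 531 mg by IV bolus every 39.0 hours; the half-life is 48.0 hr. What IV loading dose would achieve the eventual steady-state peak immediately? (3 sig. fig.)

k = ln 2 / 48.0 = 0.01444 hr⁻¹
Accumulation ratio R = 1 / (1 − e^(−kτ)) = 1 / (1 − e^(−0.01444×39.0)) = 1 / (1 − 0.5694) = 2.322
Loading dose = maintenance dose × R = 531 × 2.322 ≈ 1230 mg

1230 mg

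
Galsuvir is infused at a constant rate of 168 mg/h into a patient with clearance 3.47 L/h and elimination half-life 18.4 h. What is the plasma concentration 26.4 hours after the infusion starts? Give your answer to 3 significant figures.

30.5 mg/L

Css = rate / CL = 168 / 3.47 = 48.41 mg/L
k = ln 2 / 18.4 = 0.03767 h⁻¹
C(t) = Css (1 − e^(−kt)) = 48.41 × (1 − e^(−0.9945)) = 48.41 × 0.6301 ≈ 30.5 mg/L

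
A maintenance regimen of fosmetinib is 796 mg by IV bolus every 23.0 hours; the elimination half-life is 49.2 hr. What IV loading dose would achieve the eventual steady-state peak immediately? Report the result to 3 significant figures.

2880 mg

k = ln 2 / 49.2 = 0.01409 hr⁻¹
Accumulation ratio R = 1 / (1 − e^(−kτ)) = 1 / (1 − e^(−0.01409×23.0)) = 1 / (1 − 0.7232) = 3.613
Loading dose = maintenance dose × R = 796 × 3.613 ≈ 2880 mg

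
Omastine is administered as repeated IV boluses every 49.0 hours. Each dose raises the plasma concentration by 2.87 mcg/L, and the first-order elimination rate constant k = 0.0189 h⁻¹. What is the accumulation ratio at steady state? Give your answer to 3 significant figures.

Fraction remaining after one interval: e^(−kτ) = e^(−0.01890 × 49.0) = 0.3961
R = 1 / (1 − 0.3961) = 1 / 0.6039 ≈ 1.66

1.66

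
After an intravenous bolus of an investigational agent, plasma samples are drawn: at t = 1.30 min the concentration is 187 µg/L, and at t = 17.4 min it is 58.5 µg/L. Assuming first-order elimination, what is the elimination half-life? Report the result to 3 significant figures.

9.60 minutes

k = ln(C₁/C₂) / (t₂ − t₁) = ln(187/58.5) / (17.4 − 1.30)
  = 1.162 / 16.10 = 0.07218 min⁻¹
t½ = ln 2 / k = ln 2 / 0.07218 ≈ 9.60 minutes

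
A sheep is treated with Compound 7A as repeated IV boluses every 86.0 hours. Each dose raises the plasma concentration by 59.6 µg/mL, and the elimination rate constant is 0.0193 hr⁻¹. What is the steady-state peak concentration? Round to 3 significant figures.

Fraction remaining after one interval: e^(−kτ) = e^(−0.01930 × 86.0) = 0.1902
R = 1 / (1 − 0.1902) = 1.235
Css,max = 59.6 × 1.235 ≈ 73.6 µg/mL

73.6 µg/mL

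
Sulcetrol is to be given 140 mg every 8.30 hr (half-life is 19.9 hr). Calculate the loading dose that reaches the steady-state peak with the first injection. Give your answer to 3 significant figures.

558 mg

k = ln 2 / 19.9 = 0.03483 hr⁻¹
Accumulation ratio R = 1 / (1 − e^(−kτ)) = 1 / (1 − e^(−0.03483×8.30)) = 1 / (1 − 0.7489) = 3.983
Loading dose = maintenance dose × R = 140 × 3.983 ≈ 558 mg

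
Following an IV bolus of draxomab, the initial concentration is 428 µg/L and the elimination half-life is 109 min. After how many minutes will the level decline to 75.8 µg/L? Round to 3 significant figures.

272 minutes

k = ln 2 / 109 = 0.006359 min⁻¹
C(t) = C₀ e^(−kt)  ⇒  t = ln(C₀/C) / k
t = ln(428/75.8) / 0.006359 = 1.731 / 0.006359 ≈ 272 minutes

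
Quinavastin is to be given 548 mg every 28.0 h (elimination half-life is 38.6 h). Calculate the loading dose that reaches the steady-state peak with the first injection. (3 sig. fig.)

1390 mg

k = ln 2 / 38.6 = 0.01796 h⁻¹
Accumulation ratio R = 1 / (1 − e^(−kτ)) = 1 / (1 − e^(−0.01796×28.0)) = 1 / (1 − 0.6048) = 2.531
Loading dose = maintenance dose × R = 548 × 2.531 ≈ 1390 mg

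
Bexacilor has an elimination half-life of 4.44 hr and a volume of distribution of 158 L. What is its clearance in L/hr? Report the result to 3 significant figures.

24.7 L/hr

k = ln 2 / t½ = ln 2 / 4.44 = 0.1561 hr⁻¹
CL = k · V = 0.1561 × 158 ≈ 24.7 L/hr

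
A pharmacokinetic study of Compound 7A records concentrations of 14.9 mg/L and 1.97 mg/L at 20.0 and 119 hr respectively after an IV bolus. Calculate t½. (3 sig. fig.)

33.9 hours

k = ln(C₁/C₂) / (t₂ − t₁) = ln(14.9/1.97) / (119 − 20.0)
  = 2.023 / 99.00 = 0.02044 hr⁻¹
t½ = ln 2 / k = ln 2 / 0.02044 ≈ 33.9 hours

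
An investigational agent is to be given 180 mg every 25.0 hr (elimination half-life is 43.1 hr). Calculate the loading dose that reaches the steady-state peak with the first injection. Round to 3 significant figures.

k = ln 2 / 43.1 = 0.01608 hr⁻¹
Accumulation ratio R = 1 / (1 − e^(−kτ)) = 1 / (1 − e^(−0.01608×25.0)) = 1 / (1 − 0.6689) = 3.021
Loading dose = maintenance dose × R = 180 × 3.021 ≈ 544 mg

544 mg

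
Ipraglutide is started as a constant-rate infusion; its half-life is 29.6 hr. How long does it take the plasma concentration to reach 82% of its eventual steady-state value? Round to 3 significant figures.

73.2 hours

k = ln 2 / 29.6 = 0.02342 hr⁻¹
f = 1 − e^(−kt)  ⇒  t = −ln(1 − f) / k
t = −ln(1 − 0.82) / 0.02342 = 1.715 / 0.02342 ≈ 73.2 hours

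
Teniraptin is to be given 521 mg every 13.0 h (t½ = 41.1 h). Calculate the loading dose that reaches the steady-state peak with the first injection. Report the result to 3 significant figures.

2650 mg

k = ln 2 / 41.1 = 0.01686 h⁻¹
Accumulation ratio R = 1 / (1 − e^(−kτ)) = 1 / (1 − e^(−0.01686×13.0)) = 1 / (1 − 0.8031) = 5.079
Loading dose = maintenance dose × R = 521 × 5.079 ≈ 2650 mg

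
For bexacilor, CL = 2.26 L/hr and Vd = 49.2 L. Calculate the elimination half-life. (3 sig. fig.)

15.1 hours

k = CL / V = 2.26 / 49.2 = 0.04593 hr⁻¹
t½ = ln 2 / k = ln 2 / 0.04593 ≈ 15.1 hours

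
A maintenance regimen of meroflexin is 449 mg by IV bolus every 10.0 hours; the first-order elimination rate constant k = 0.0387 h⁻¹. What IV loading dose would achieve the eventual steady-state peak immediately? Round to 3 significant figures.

Accumulation ratio R = 1 / (1 − e^(−kτ)) = 1 / (1 − e^(−0.03870×10.0)) = 1 / (1 − 0.6791) = 3.116
Loading dose = maintenance dose × R = 449 × 3.116 ≈ 1400 mg

1400 mg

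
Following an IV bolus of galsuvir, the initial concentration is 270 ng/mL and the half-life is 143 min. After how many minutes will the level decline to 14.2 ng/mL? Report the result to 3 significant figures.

608 minutes

k = ln 2 / 143 = 0.004847 min⁻¹
C(t) = C₀ e^(−kt)  ⇒  t = ln(C₀/C) / k
t = ln(270/14.2) / 0.004847 = 2.945 / 0.004847 ≈ 608 minutes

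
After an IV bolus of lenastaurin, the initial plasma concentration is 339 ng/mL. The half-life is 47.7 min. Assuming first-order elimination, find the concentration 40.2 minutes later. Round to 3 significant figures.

189 ng/mL

k = ln 2 / 47.7 = 0.01453 min⁻¹
C(t) = C₀ e^(−kt) = 339 × e^(−0.01453 × 40.2) = 339 × e^(−0.5842) = 339 × 0.5576 ≈ 189 ng/mL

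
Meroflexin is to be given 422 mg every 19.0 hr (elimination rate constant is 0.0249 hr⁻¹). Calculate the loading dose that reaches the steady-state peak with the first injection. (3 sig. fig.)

1120 mg

Accumulation ratio R = 1 / (1 − e^(−kτ)) = 1 / (1 − e^(−0.02490×19.0)) = 1 / (1 − 0.6231) = 2.653
Loading dose = maintenance dose × R = 422 × 2.653 ≈ 1120 mg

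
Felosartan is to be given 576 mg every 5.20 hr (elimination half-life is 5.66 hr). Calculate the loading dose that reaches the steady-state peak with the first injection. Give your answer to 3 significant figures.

1220 mg

k = ln 2 / 5.66 = 0.1225 hr⁻¹
Accumulation ratio R = 1 / (1 − e^(−kτ)) = 1 / (1 − e^(−0.1225×5.20)) = 1 / (1 − 0.5290) = 2.123
Loading dose = maintenance dose × R = 576 × 2.123 ≈ 1220 mg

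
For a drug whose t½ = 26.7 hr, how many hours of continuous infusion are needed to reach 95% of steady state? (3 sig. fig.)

k = ln 2 / 26.7 = 0.02596 hr⁻¹
f = 1 − e^(−kt)  ⇒  t = −ln(1 − f) / k
t = −ln(1 − 0.95) / 0.02596 = 2.996 / 0.02596 ≈ 115 hours

115 hours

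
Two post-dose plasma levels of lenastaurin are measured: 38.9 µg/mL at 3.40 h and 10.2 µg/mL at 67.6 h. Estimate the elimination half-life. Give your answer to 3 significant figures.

k = ln(C₁/C₂) / (t₂ − t₁) = ln(38.9/10.2) / (67.6 − 3.40)
  = 1.339 / 64.20 = 0.02085 h⁻¹
t½ = ln 2 / k = ln 2 / 0.02085 ≈ 33.2 hours

33.2 hours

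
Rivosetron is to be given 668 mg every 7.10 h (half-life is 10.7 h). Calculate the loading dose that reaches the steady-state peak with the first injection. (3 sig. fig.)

1810 mg

k = ln 2 / 10.7 = 0.06478 h⁻¹
Accumulation ratio R = 1 / (1 − e^(−kτ)) = 1 / (1 − e^(−0.06478×7.10)) = 1 / (1 − 0.6313) = 2.712
Loading dose = maintenance dose × R = 668 × 2.712 ≈ 1810 mg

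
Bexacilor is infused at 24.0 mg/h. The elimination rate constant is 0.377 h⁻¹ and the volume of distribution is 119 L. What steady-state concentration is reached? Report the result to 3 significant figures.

CL = k · V = 0.377 × 119 = 44.86 L/h
Css = rate / CL = 24.0 / 44.86 ≈ 0.535 µg/mL

0.535 µg/mL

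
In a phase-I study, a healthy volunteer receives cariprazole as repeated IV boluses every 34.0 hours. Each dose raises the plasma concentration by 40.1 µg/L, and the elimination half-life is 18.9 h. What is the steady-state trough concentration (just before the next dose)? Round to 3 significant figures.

16.2 µg/L

k = ln 2 / 18.9 = 0.03667 h⁻¹
Fraction remaining after one interval: e^(−kτ) = e^(−0.03667 × 34.0) = 0.2874
R = 1 / (1 − 0.2874) = 1.403
Css,max = 40.1 × 1.403 = 56.27 µg/L
Css,min = Css,max × e^(−kτ) = 56.27 × 0.2874 ≈ 16.2 µg/L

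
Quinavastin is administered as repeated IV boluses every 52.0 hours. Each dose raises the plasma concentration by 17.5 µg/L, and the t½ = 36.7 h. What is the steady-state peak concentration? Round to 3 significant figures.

28.0 µg/L

k = ln 2 / 36.7 = 0.01889 h⁻¹
Fraction remaining after one interval: e^(−kτ) = e^(−0.01889 × 52.0) = 0.3745
R = 1 / (1 − 0.3745) = 1.599
Css,max = 17.5 × 1.599 ≈ 28.0 µg/L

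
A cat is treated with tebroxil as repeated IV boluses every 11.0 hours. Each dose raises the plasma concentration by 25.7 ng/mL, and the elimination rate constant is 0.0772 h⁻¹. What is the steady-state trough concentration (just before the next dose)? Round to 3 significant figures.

Fraction remaining after one interval: e^(−kτ) = e^(−0.07720 × 11.0) = 0.4278
R = 1 / (1 − 0.4278) = 1.748
Css,max = 25.7 × 1.748 = 44.91 ng/mL
Css,min = Css,max × e^(−kτ) = 44.91 × 0.4278 ≈ 19.2 ng/mL

19.2 ng/mL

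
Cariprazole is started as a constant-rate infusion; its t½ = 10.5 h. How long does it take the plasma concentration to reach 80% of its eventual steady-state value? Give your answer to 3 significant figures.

24.4 hours

k = ln 2 / 10.5 = 0.06601 h⁻¹
f = 1 − e^(−kt)  ⇒  t = −ln(1 − f) / k
t = −ln(1 − 0.8) / 0.06601 = 1.609 / 0.06601 ≈ 24.4 hours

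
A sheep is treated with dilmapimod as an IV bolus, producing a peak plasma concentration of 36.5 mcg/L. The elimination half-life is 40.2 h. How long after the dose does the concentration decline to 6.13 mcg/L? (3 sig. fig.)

k = ln 2 / 40.2 = 0.01724 h⁻¹
C(t) = C₀ e^(−kt)  ⇒  t = ln(C₀/C) / k
t = ln(36.5/6.13) / 0.01724 = 1.784 / 0.01724 ≈ 103 hours

103 hours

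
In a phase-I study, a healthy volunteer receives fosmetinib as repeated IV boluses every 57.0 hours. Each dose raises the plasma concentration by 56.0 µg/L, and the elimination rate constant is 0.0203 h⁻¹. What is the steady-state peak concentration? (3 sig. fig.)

Fraction remaining after one interval: e^(−kτ) = e^(−0.02030 × 57.0) = 0.3144
R = 1 / (1 − 0.3144) = 1.459
Css,max = 56.0 × 1.459 ≈ 81.7 µg/L

81.7 µg/L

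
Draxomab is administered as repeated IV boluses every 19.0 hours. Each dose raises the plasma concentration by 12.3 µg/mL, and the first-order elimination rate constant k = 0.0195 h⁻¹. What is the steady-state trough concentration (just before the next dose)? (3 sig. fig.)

Fraction remaining after one interval: e^(−kτ) = e^(−0.01950 × 19.0) = 0.6904
R = 1 / (1 − 0.6904) = 3.230
Css,max = 12.3 × 3.230 = 39.73 µg/mL
Css,min = Css,max × e^(−kτ) = 39.73 × 0.6904 ≈ 27.4 µg/mL

27.4 µg/mL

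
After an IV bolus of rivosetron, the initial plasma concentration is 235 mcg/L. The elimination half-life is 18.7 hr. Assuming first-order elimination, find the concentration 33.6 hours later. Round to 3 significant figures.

67.6 mcg/L

k = ln 2 / 18.7 = 0.03707 hr⁻¹
C(t) = C₀ e^(−kt) = 235 × e^(−0.03707 × 33.6) = 235 × e^(−1.245) = 235 × 0.2878 ≈ 67.6 mcg/L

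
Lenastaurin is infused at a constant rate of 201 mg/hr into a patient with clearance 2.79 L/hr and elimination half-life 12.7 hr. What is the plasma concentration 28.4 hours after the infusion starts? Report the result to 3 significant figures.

Css = rate / CL = 201 / 2.79 = 72.04 mg/L
k = ln 2 / 12.7 = 0.05458 hr⁻¹
C(t) = Css (1 − e^(−kt)) = 72.04 × (1 − e^(−1.550)) = 72.04 × 0.7878 ≈ 56.8 mg/L

56.8 mg/L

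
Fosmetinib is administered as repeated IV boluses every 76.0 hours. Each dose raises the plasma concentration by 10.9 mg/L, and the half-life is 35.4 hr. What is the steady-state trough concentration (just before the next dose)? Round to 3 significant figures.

3.18 mg/L

k = ln 2 / 35.4 = 0.01958 hr⁻¹
Fraction remaining after one interval: e^(−kτ) = e^(−0.01958 × 76.0) = 0.2258
R = 1 / (1 − 0.2258) = 1.292
Css,max = 10.9 × 1.292 = 14.08 mg/L
Css,min = Css,max × e^(−kτ) = 14.08 × 0.2258 ≈ 3.18 mg/L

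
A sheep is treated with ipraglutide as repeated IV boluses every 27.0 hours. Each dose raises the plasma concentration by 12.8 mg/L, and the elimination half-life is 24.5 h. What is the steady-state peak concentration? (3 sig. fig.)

24.0 mg/L

k = ln 2 / 24.5 = 0.02829 h⁻¹
Fraction remaining after one interval: e^(−kτ) = e^(−0.02829 × 27.0) = 0.4659
R = 1 / (1 − 0.4659) = 1.872
Css,max = 12.8 × 1.872 ≈ 24.0 mg/L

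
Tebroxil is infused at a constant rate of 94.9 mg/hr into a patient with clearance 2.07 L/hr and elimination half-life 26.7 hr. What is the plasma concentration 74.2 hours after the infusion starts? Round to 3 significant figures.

39.2 µg/mL

Css = rate / CL = 94.9 / 2.07 = 45.85 µg/mL
k = ln 2 / 26.7 = 0.02596 hr⁻¹
C(t) = Css (1 − e^(−kt)) = 45.85 × (1 − e^(−1.926)) = 45.85 × 0.8543 ≈ 39.2 µg/mL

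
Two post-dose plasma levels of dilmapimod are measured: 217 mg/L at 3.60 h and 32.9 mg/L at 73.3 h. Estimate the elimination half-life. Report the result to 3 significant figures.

25.6 hours

k = ln(C₁/C₂) / (t₂ − t₁) = ln(217/32.9) / (73.3 − 3.60)
  = 1.886 / 69.70 = 0.02706 h⁻¹
t½ = ln 2 / k = ln 2 / 0.02706 ≈ 25.6 hours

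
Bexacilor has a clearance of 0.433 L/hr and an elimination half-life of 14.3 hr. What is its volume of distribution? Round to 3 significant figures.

k = ln 2 / t½ = ln 2 / 14.3 = 0.04847 hr⁻¹
V = CL / k = 0.433 / 0.04847 ≈ 8.93 L

8.93 L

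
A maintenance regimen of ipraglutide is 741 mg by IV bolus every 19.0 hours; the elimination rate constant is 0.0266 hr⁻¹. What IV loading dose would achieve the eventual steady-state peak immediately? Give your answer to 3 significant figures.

Accumulation ratio R = 1 / (1 − e^(−kτ)) = 1 / (1 − e^(−0.02660×19.0)) = 1 / (1 − 0.6033) = 2.521
Loading dose = maintenance dose × R = 741 × 2.521 ≈ 1870 mg

1870 mg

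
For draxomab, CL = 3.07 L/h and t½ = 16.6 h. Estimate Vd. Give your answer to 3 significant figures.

73.5 L

k = ln 2 / t½ = ln 2 / 16.6 = 0.04176 h⁻¹
V = CL / k = 3.07 / 0.04176 ≈ 73.5 L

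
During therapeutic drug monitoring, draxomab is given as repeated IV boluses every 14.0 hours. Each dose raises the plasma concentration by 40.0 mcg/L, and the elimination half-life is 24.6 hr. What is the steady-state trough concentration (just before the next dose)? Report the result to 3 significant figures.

82.7 mcg/L

k = ln 2 / 24.6 = 0.02818 hr⁻¹
Fraction remaining after one interval: e^(−kτ) = e^(−0.02818 × 14.0) = 0.6740
R = 1 / (1 − 0.6740) = 3.068
Css,max = 40.0 × 3.068 = 122.7 mcg/L
Css,min = Css,max × e^(−kτ) = 122.7 × 0.6740 ≈ 82.7 mcg/L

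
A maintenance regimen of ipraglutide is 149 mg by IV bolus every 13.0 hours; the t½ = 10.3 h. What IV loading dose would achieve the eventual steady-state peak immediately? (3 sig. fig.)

k = ln 2 / 10.3 = 0.06730 h⁻¹
Accumulation ratio R = 1 / (1 − e^(−kτ)) = 1 / (1 − e^(−0.06730×13.0)) = 1 / (1 − 0.4169) = 1.715
Loading dose = maintenance dose × R = 149 × 1.715 ≈ 256 mg

256 mg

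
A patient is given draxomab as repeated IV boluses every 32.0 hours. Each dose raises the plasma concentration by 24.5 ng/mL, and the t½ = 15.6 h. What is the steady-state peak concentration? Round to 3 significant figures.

32.3 ng/mL

k = ln 2 / 15.6 = 0.04443 h⁻¹
Fraction remaining after one interval: e^(−kτ) = e^(−0.04443 × 32.0) = 0.2413
R = 1 / (1 − 0.2413) = 1.318
Css,max = 24.5 × 1.318 ≈ 32.3 ng/mL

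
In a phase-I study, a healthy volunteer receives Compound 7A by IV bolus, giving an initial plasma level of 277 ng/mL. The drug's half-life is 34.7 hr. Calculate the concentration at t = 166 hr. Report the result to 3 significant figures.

10.1 ng/mL

k = ln 2 / 34.7 = 0.01998 hr⁻¹
C(t) = C₀ e^(−kt) = 277 × e^(−0.01998 × 166) = 277 × e^(−3.316) = 277 × 0.03630 ≈ 10.1 ng/mL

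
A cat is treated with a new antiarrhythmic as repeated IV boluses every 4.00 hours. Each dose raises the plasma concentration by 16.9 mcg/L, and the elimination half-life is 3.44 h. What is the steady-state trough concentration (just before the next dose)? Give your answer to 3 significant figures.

13.6 mcg/L

k = ln 2 / 3.44 = 0.2015 h⁻¹
Fraction remaining after one interval: e^(−kτ) = e^(−0.2015 × 4.00) = 0.4466
R = 1 / (1 − 0.4466) = 1.807
Css,max = 16.9 × 1.807 = 30.54 mcg/L
Css,min = Css,max × e^(−kτ) = 30.54 × 0.4466 ≈ 13.6 mcg/L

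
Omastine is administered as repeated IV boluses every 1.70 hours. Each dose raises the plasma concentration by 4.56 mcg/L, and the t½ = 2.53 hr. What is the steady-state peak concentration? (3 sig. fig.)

k = ln 2 / 2.53 = 0.2740 hr⁻¹
Fraction remaining after one interval: e^(−kτ) = e^(−0.2740 × 1.70) = 0.6277
R = 1 / (1 − 0.6277) = 2.686
Css,max = 4.56 × 2.686 ≈ 12.2 mcg/L

12.2 mcg/L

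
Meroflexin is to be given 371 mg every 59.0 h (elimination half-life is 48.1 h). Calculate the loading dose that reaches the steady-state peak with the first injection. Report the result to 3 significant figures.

k = ln 2 / 48.1 = 0.01441 h⁻¹
Accumulation ratio R = 1 / (1 − e^(−kτ)) = 1 / (1 − e^(−0.01441×59.0)) = 1 / (1 − 0.4273) = 1.746
Loading dose = maintenance dose × R = 371 × 1.746 ≈ 648 mg

648 mg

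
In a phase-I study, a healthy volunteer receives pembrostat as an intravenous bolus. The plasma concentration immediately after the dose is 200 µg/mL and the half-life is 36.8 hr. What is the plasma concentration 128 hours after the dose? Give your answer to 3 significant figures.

17.9 µg/mL

k = ln 2 / 36.8 = 0.01884 hr⁻¹
128 hr is 3.478 half-lives, so C = 200 × (1/2)^3.478 = 200 × 0.08973 ≈ 17.9 µg/mL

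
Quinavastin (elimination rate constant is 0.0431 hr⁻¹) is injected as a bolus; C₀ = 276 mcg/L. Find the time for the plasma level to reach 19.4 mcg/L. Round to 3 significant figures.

C(t) = C₀ e^(−kt)  ⇒  t = ln(C₀/C) / k
t = ln(276/19.4) / 0.04310 = 2.655 / 0.04310 ≈ 61.6 hours

61.6 hours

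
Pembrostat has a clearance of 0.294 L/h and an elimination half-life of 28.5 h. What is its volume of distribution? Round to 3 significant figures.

12.1 L

k = ln 2 / t½ = ln 2 / 28.5 = 0.02432 h⁻¹
V = CL / k = 0.294 / 0.02432 ≈ 12.1 L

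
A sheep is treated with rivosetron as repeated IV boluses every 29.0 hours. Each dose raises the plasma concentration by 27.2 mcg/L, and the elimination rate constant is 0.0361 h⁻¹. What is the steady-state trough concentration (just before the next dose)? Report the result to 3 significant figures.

Fraction remaining after one interval: e^(−kτ) = e^(−0.03610 × 29.0) = 0.3510
R = 1 / (1 − 0.3510) = 1.541
Css,max = 27.2 × 1.541 = 41.91 mcg/L
Css,min = Css,max × e^(−kτ) = 41.91 × 0.3510 ≈ 14.7 mcg/L

14.7 mcg/L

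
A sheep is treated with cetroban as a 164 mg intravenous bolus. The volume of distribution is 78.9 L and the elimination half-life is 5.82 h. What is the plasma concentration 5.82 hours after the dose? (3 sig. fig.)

1.04 µg/mL

C₀ = dose / V = 164 / 78.9 = 2.079 µg/mL
k = ln 2 / 5.82 = 0.1191 h⁻¹
C(t) = C₀ e^(−kt) = 2.079 × e^(−0.1191 × 5.82) = 2.079 × e^(−0.6931) = 2.079 × 0.5000 ≈ 1.04 µg/mL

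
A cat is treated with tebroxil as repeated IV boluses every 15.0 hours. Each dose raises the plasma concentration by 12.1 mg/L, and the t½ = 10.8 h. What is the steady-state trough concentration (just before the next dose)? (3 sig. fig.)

k = ln 2 / 10.8 = 0.06418 h⁻¹
Fraction remaining after one interval: e^(−kτ) = e^(−0.06418 × 15.0) = 0.3819
R = 1 / (1 − 0.3819) = 1.618
Css,max = 12.1 × 1.618 = 19.57 mg/L
Css,min = Css,max × e^(−kτ) = 19.57 × 0.3819 ≈ 7.47 mg/L

7.47 mg/L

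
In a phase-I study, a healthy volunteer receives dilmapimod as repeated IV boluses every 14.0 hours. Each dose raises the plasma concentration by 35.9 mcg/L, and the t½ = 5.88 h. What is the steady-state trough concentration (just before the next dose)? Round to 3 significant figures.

k = ln 2 / 5.88 = 0.1179 h⁻¹
Fraction remaining after one interval: e^(−kτ) = e^(−0.1179 × 14.0) = 0.1920
R = 1 / (1 − 0.1920) = 1.238
Css,max = 35.9 × 1.238 = 44.43 mcg/L
Css,min = Css,max × e^(−kτ) = 44.43 × 0.1920 ≈ 8.53 mcg/L

8.53 mcg/L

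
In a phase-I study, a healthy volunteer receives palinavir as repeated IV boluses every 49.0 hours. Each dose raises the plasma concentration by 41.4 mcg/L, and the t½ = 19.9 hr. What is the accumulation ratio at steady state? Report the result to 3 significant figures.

k = ln 2 / 19.9 = 0.03483 hr⁻¹
Fraction remaining after one interval: e^(−kτ) = e^(−0.03483 × 49.0) = 0.1815
R = 1 / (1 − 0.1815) = 1 / 0.8185 ≈ 1.22

1.22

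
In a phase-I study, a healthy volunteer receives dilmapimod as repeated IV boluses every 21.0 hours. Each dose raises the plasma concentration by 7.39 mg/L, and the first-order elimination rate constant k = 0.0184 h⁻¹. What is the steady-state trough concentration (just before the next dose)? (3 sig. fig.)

15.7 mg/L

Fraction remaining after one interval: e^(−kτ) = e^(−0.01840 × 21.0) = 0.6795
R = 1 / (1 − 0.6795) = 3.120
Css,max = 7.39 × 3.120 = 23.06 mg/L
Css,min = Css,max × e^(−kτ) = 23.06 × 0.6795 ≈ 15.7 mg/L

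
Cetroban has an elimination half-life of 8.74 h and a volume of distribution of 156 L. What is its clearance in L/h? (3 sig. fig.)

12.4 L/h

k = ln 2 / t½ = ln 2 / 8.74 = 0.07931 h⁻¹
CL = k · V = 0.07931 × 156 ≈ 12.4 L/h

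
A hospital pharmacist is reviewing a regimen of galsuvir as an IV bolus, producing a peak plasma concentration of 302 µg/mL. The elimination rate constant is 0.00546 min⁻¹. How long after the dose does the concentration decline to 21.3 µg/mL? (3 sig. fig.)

486 minutes

C(t) = C₀ e^(−kt)  ⇒  t = ln(C₀/C) / k
t = ln(302/21.3) / 0.005460 = 2.652 / 0.005460 ≈ 486 minutes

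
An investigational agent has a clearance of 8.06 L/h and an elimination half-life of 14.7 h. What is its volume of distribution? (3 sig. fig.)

k = ln 2 / t½ = ln 2 / 14.7 = 0.04715 h⁻¹
V = CL / k = 8.06 / 0.04715 ≈ 171 L

171 L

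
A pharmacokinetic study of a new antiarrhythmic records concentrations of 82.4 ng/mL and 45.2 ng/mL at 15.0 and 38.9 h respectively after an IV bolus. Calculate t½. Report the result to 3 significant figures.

k = ln(C₁/C₂) / (t₂ − t₁) = ln(82.4/45.2) / (38.9 − 15.0)
  = 0.6005 / 23.90 = 0.02513 h⁻¹
t½ = ln 2 / k = ln 2 / 0.02513 ≈ 27.6 hours

27.6 hours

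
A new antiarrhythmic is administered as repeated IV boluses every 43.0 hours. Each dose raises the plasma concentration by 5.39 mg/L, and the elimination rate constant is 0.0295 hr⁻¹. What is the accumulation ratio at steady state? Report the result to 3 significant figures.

Fraction remaining after one interval: e^(−kτ) = e^(−0.02950 × 43.0) = 0.2813
R = 1 / (1 − 0.2813) = 1 / 0.7187 ≈ 1.39

1.39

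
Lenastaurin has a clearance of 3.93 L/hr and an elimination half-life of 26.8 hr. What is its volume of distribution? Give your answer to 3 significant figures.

152 L

k = ln 2 / t½ = ln 2 / 26.8 = 0.02586 hr⁻¹
V = CL / k = 3.93 / 0.02586 ≈ 152 L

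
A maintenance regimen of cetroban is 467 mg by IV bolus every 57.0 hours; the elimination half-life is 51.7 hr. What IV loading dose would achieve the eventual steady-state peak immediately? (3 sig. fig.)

k = ln 2 / 51.7 = 0.01341 hr⁻¹
Accumulation ratio R = 1 / (1 − e^(−kτ)) = 1 / (1 − e^(−0.01341×57.0)) = 1 / (1 − 0.4657) = 1.872
Loading dose = maintenance dose × R = 467 × 1.872 ≈ 874 mg

874 mg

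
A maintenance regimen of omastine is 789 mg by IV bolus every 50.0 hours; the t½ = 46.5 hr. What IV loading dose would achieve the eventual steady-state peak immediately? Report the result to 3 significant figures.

k = ln 2 / 46.5 = 0.01491 hr⁻¹
Accumulation ratio R = 1 / (1 − e^(−kτ)) = 1 / (1 − e^(−0.01491×50.0)) = 1 / (1 − 0.4746) = 1.903
Loading dose = maintenance dose × R = 789 × 1.903 ≈ 1500 mg

1500 mg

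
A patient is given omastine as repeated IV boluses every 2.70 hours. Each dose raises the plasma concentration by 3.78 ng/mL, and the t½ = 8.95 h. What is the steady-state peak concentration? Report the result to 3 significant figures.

20.0 ng/mL

k = ln 2 / 8.95 = 0.07745 h⁻¹
Fraction remaining after one interval: e^(−kτ) = e^(−0.07745 × 2.70) = 0.8113
R = 1 / (1 − 0.8113) = 5.300
Css,max = 3.78 × 5.300 ≈ 20.0 ng/mL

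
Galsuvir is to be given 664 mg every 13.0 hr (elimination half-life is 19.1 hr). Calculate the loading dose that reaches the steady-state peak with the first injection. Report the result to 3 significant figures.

1770 mg

k = ln 2 / 19.1 = 0.03629 hr⁻¹
Accumulation ratio R = 1 / (1 − e^(−kτ)) = 1 / (1 − e^(−0.03629×13.0)) = 1 / (1 − 0.6239) = 2.659
Loading dose = maintenance dose × R = 664 × 2.659 ≈ 1770 mg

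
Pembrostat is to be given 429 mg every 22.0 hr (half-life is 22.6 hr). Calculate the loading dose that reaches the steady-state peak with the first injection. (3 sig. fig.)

874 mg

k = ln 2 / 22.6 = 0.03067 hr⁻¹
Accumulation ratio R = 1 / (1 − e^(−kτ)) = 1 / (1 − e^(−0.03067×22.0)) = 1 / (1 − 0.5093) = 2.038
Loading dose = maintenance dose × R = 429 × 2.038 ≈ 874 mg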